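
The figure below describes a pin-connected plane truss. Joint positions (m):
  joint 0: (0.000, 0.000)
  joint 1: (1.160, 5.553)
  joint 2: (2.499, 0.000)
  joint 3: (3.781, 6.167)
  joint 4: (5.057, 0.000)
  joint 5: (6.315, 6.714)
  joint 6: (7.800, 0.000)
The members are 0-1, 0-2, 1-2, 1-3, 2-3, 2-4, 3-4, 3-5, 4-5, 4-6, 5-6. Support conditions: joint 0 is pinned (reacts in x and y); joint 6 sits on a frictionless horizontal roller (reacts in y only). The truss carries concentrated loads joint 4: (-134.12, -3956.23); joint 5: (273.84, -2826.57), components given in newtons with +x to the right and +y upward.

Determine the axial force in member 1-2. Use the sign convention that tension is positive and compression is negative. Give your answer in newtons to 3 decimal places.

N=7 nodes, M=11 members, R=3 reactions → 2N=14, M+R=14
member 0 (0-1): L=5.6729, (cx,cy)=(0.2045,0.9789)
member 1 (0-2): L=2.4990, (cx,cy)=(1.0000,0.0000)
member 2 (1-2): L=5.7122, (cx,cy)=(0.2344,-0.9721)
member 3 (1-3): L=2.6920, (cx,cy)=(0.9736,0.2281)
member 4 (2-3): L=6.2988, (cx,cy)=(0.2035,0.9791)
member 5 (2-4): L=2.5580, (cx,cy)=(1.0000,0.0000)
member 6 (3-4): L=6.2976, (cx,cy)=(0.2026,-0.9793)
member 7 (3-5): L=2.5924, (cx,cy)=(0.9775,0.2110)
member 8 (4-5): L=6.8308, (cx,cy)=(0.1842,0.9829)
member 9 (4-6): L=2.7430, (cx,cy)=(1.0000,0.0000)
member 10 (5-6): L=6.8763, (cx,cy)=(0.2160,-0.9764)
solve A·x = −loads:
  F[0-1] = -1730.2564 N (compression)
  F[0-2] = +493.5266 N (tension)
  F[1-2] = +1568.3867 N (tension)
  F[1-3] = -740.9877 N (compression)
  F[2-3] = -1557.2829 N (compression)
  F[2-4] = +1178.1288 N (tension)
  F[3-4] = +1436.5076 N (tension)
  F[3-5] = -1360.0905 N (compression)
  F[4-5] = +2593.8855 N (tension)
  F[4-6] = +1125.6060 N (tension)
  F[5-6] = -5212.0977 N (compression)
  Rx@0 = -139.7200 N
  Ry@0 = +1693.6966 N
  Ry@6 = +5089.1034 N

1568.387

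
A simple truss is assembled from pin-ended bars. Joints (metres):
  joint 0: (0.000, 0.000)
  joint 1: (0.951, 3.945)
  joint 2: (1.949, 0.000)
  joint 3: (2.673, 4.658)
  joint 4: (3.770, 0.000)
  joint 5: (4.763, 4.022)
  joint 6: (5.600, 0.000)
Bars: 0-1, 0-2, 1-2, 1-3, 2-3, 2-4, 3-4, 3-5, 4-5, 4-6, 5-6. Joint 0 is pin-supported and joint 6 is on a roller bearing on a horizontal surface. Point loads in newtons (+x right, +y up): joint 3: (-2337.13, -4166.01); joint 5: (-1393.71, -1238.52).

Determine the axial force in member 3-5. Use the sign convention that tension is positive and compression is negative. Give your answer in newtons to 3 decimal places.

N=7 nodes, M=11 members, R=3 reactions → 2N=14, M+R=14
member 0 (0-1): L=4.0580, (cx,cy)=(0.2344,0.9722)
member 1 (0-2): L=1.9490, (cx,cy)=(1.0000,0.0000)
member 2 (1-2): L=4.0693, (cx,cy)=(0.2453,-0.9695)
member 3 (1-3): L=1.8638, (cx,cy)=(0.9239,0.3826)
member 4 (2-3): L=4.7139, (cx,cy)=(0.1536,0.9881)
member 5 (2-4): L=1.8210, (cx,cy)=(1.0000,0.0000)
member 6 (3-4): L=4.7854, (cx,cy)=(0.2292,-0.9734)
member 7 (3-5): L=2.1846, (cx,cy)=(0.9567,-0.2911)
member 8 (4-5): L=4.1428, (cx,cy)=(0.2397,0.9708)
member 9 (4-6): L=1.8300, (cx,cy)=(1.0000,0.0000)
member 10 (5-6): L=4.1082, (cx,cy)=(0.2037,-0.9790)
solve A·x = −loads:
  F[0-1] = -5459.6120 N (compression)
  F[0-2] = -2451.3720 N (compression)
  F[1-2] = +4461.0400 N (tension)
  F[1-3] = -2568.9648 N (compression)
  F[2-3] = -4376.7261 N (compression)
  F[2-4] = -685.0819 N (compression)
  F[3-4] = +1501.9744 N (tension)
  F[3-5] = -1100.6096 N (compression)
  F[4-5] = -1505.8765 N (compression)
  F[4-6] = +20.1774 N (tension)
  F[5-6] = -99.0348 N (compression)
  Rx@0 = +3730.8400 N
  Ry@0 = +5307.5724 N
  Ry@6 = +96.9576 N

-1100.610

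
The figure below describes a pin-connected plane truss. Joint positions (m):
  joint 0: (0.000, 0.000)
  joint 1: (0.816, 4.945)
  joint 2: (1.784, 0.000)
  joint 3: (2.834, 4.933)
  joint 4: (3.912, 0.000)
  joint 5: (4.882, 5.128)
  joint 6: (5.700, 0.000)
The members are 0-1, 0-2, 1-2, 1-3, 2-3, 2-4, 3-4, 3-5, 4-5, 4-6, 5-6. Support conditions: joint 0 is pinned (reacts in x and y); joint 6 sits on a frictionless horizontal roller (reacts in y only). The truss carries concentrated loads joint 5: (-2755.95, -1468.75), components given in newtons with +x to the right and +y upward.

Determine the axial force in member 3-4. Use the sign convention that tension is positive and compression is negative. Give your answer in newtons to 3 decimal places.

2549.967

N=7 nodes, M=11 members, R=3 reactions → 2N=14, M+R=14
member 0 (0-1): L=5.0119, (cx,cy)=(0.1628,0.9867)
member 1 (0-2): L=1.7840, (cx,cy)=(1.0000,0.0000)
member 2 (1-2): L=5.0389, (cx,cy)=(0.1921,-0.9814)
member 3 (1-3): L=2.0180, (cx,cy)=(1.0000,-0.0059)
member 4 (2-3): L=5.0435, (cx,cy)=(0.2082,0.9781)
member 5 (2-4): L=2.1280, (cx,cy)=(1.0000,0.0000)
member 6 (3-4): L=5.0494, (cx,cy)=(0.2135,-0.9769)
member 7 (3-5): L=2.0573, (cx,cy)=(0.9955,0.0948)
member 8 (4-5): L=5.2189, (cx,cy)=(0.1859,0.9826)
member 9 (4-6): L=1.7880, (cx,cy)=(1.0000,0.0000)
member 10 (5-6): L=5.1928, (cx,cy)=(0.1575,-0.9875)
solve A·x = −loads:
  F[0-1] = -2726.5471 N (compression)
  F[0-2] = -2312.0317 N (compression)
  F[1-2] = +2747.1123 N (tension)
  F[1-3] = -971.6754 N (compression)
  F[2-3] = -2756.3393 N (compression)
  F[2-4] = -1210.4540 N (compression)
  F[3-4] = +2549.9670 N (tension)
  F[3-5] = -2099.3408 N (compression)
  F[4-5] = -2535.3543 N (compression)
  F[4-6] = -194.8359 N (compression)
  F[5-6] = +1236.8587 N (tension)
  Rx@0 = +2755.9500 N
  Ry@0 = +2690.1665 N
  Ry@6 = -1221.4165 N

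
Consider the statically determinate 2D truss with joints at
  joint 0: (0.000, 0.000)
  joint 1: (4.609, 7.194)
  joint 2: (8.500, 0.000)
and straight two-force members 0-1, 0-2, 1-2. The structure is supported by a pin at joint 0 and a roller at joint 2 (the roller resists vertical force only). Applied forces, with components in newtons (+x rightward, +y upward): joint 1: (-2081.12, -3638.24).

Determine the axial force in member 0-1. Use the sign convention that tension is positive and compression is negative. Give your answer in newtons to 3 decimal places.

-4069.789

N=3 nodes, M=3 members, R=3 reactions → 2N=6, M+R=6
member 0 (0-1): L=8.5438, (cx,cy)=(0.5395,0.8420)
member 1 (0-2): L=8.5000, (cx,cy)=(1.0000,0.0000)
member 2 (1-2): L=8.1788, (cx,cy)=(0.4757,-0.8796)
solve A·x = −loads:
  F[0-1] = -4069.7892 N (compression)
  F[0-2] = +114.3502 N (tension)
  F[1-2] = -240.3631 N (compression)
  Rx@0 = +2081.1200 N
  Ry@0 = +3426.8199 N
  Ry@2 = +211.4201 N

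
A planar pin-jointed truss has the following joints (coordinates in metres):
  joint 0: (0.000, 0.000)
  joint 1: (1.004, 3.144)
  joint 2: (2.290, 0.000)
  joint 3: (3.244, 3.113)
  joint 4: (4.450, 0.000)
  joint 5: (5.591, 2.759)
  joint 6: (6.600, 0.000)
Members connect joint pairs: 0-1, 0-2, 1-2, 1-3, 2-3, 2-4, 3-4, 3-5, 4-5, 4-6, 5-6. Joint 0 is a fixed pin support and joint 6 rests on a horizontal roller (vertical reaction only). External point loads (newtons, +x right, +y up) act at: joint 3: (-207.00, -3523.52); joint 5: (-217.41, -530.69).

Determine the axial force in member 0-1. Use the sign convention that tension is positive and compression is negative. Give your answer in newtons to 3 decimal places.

-2163.859

N=7 nodes, M=11 members, R=3 reactions → 2N=14, M+R=14
member 0 (0-1): L=3.3004, (cx,cy)=(0.3042,0.9526)
member 1 (0-2): L=2.2900, (cx,cy)=(1.0000,0.0000)
member 2 (1-2): L=3.3968, (cx,cy)=(0.3786,-0.9256)
member 3 (1-3): L=2.2402, (cx,cy)=(0.9999,-0.0138)
member 4 (2-3): L=3.2559, (cx,cy)=(0.2930,0.9561)
member 5 (2-4): L=2.1600, (cx,cy)=(1.0000,0.0000)
member 6 (3-4): L=3.3384, (cx,cy)=(0.3612,-0.9325)
member 7 (3-5): L=2.3735, (cx,cy)=(0.9888,-0.1491)
member 8 (4-5): L=2.9856, (cx,cy)=(0.3822,0.9241)
member 9 (4-6): L=2.1500, (cx,cy)=(1.0000,0.0000)
member 10 (5-6): L=2.9377, (cx,cy)=(0.3435,-0.9392)
solve A·x = −loads:
  F[0-1] = -2163.8587 N (compression)
  F[0-2] = +233.8444 N (tension)
  F[1-2] = +2249.6547 N (tension)
  F[1-3] = -1510.0891 N (compression)
  F[2-3] = -2177.7853 N (compression)
  F[2-4] = +1723.6398 N (tension)
  F[3-4] = -1331.9649 N (compression)
  F[3-5] = -1476.3953 N (compression)
  F[4-5] = +1344.0380 N (tension)
  F[4-6] = +728.8291 N (tension)
  F[5-6] = -2121.9932 N (compression)
  Rx@0 = +424.4100 N
  Ry@0 = +2061.3067 N
  Ry@6 = +1992.9033 N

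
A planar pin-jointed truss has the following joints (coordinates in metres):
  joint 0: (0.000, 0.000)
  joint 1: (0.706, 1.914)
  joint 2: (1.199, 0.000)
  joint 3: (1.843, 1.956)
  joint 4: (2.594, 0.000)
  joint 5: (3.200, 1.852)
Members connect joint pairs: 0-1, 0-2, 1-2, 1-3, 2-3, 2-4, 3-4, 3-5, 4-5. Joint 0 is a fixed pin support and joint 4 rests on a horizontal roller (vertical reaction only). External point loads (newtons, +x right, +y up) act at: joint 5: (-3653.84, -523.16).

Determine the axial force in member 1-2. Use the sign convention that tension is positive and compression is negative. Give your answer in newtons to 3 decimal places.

N=6 nodes, M=9 members, R=3 reactions → 2N=12, M+R=12
member 0 (0-1): L=2.0401, (cx,cy)=(0.3461,0.9382)
member 1 (0-2): L=1.1990, (cx,cy)=(1.0000,0.0000)
member 2 (1-2): L=1.9765, (cx,cy)=(0.2494,-0.9684)
member 3 (1-3): L=1.1378, (cx,cy)=(0.9993,0.0369)
member 4 (2-3): L=2.0593, (cx,cy)=(0.3127,0.9498)
member 5 (2-4): L=1.3950, (cx,cy)=(1.0000,0.0000)
member 6 (3-4): L=2.0952, (cx,cy)=(0.3584,-0.9336)
member 7 (3-5): L=1.3610, (cx,cy)=(0.9971,-0.0764)
member 8 (4-5): L=1.9486, (cx,cy)=(0.3110,0.9504)
solve A·x = −loads:
  F[0-1] = -2650.2191 N (compression)
  F[0-2] = -2736.6819 N (compression)
  F[1-2] = +2508.7627 N (tension)
  F[1-3] = -1543.9817 N (compression)
  F[2-3] = -2557.7562 N (compression)
  F[2-4] = -1311.0254 N (compression)
  F[3-4] = +2942.3449 N (tension)
  F[3-5] = -3407.4181 N (compression)
  F[4-5] = -824.4197 N (compression)
  Rx@0 = +3653.8400 N
  Ry@0 = +2486.4598 N
  Ry@4 = -1963.2998 N

2508.763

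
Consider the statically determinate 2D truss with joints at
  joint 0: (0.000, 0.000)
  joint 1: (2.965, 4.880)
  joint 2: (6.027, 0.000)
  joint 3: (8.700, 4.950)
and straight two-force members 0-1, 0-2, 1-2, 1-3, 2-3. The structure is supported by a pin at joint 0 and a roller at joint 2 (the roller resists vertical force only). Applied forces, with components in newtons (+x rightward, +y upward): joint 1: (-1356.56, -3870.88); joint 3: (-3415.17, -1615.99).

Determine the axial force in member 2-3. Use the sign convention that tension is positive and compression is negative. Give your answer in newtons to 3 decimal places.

N=4 nodes, M=5 members, R=3 reactions → 2N=8, M+R=8
member 0 (0-1): L=5.7101, (cx,cy)=(0.5193,0.8546)
member 1 (0-2): L=6.0270, (cx,cy)=(1.0000,0.0000)
member 2 (1-2): L=5.7611, (cx,cy)=(0.5315,-0.8471)
member 3 (1-3): L=5.7354, (cx,cy)=(0.9999,0.0122)
member 4 (2-3): L=5.6256, (cx,cy)=(0.4751,0.8799)
solve A·x = −loads:
  F[0-1] = -6029.7805 N (compression)
  F[0-2] = -1640.7526 N (compression)
  F[1-2] = +1476.9394 N (tension)
  F[1-3] = -2559.5954 N (compression)
  F[2-3] = -1801.0465 N (compression)
  Rx@0 = +4771.7300 N
  Ry@0 = +5153.1770 N
  Ry@2 = +333.6930 N

-1801.046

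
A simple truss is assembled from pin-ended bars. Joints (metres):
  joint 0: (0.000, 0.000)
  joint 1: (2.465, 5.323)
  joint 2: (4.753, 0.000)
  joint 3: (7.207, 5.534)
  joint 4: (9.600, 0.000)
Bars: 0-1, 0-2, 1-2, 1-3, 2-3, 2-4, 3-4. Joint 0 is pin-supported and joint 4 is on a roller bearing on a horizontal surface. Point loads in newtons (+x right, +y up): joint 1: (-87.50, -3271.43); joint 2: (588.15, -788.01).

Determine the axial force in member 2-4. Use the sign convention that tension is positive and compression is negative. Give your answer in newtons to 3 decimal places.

N=5 nodes, M=7 members, R=3 reactions → 2N=10, M+R=10
member 0 (0-1): L=5.8661, (cx,cy)=(0.4202,0.9074)
member 1 (0-2): L=4.7530, (cx,cy)=(1.0000,0.0000)
member 2 (1-2): L=5.7939, (cx,cy)=(0.3949,-0.9187)
member 3 (1-3): L=4.7467, (cx,cy)=(0.9990,0.0445)
member 4 (2-3): L=6.0537, (cx,cy)=(0.4054,0.9142)
member 5 (2-4): L=4.8470, (cx,cy)=(1.0000,0.0000)
member 6 (3-4): L=6.0292, (cx,cy)=(0.3969,-0.9179)
solve A·x = −loads:
  F[0-1] = -3171.3946 N (compression)
  F[0-2] = +1833.3162 N (tension)
  F[1-2] = -479.5841 N (compression)
  F[1-3] = -1056.8240 N (compression)
  F[2-3] = +1343.9954 N (tension)
  F[2-4] = +510.9612 N (tension)
  F[3-4] = -1287.3809 N (compression)
  Rx@0 = -500.6500 N
  Ry@0 = +2877.8021 N
  Ry@4 = +1181.6379 N

510.961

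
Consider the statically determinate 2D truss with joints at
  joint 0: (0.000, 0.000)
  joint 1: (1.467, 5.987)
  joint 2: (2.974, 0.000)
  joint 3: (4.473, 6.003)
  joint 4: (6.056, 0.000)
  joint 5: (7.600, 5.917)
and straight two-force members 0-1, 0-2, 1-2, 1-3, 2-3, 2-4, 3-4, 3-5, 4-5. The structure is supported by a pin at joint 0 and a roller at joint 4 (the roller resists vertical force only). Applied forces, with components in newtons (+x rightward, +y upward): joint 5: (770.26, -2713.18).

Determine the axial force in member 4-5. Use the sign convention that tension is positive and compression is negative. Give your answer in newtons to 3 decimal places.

-2762.314

N=6 nodes, M=9 members, R=3 reactions → 2N=12, M+R=12
member 0 (0-1): L=6.1641, (cx,cy)=(0.2380,0.9713)
member 1 (0-2): L=2.9740, (cx,cy)=(1.0000,0.0000)
member 2 (1-2): L=6.1738, (cx,cy)=(0.2441,-0.9698)
member 3 (1-3): L=3.0060, (cx,cy)=(1.0000,0.0053)
member 4 (2-3): L=6.1873, (cx,cy)=(0.2423,0.9702)
member 5 (2-4): L=3.0820, (cx,cy)=(1.0000,0.0000)
member 6 (3-4): L=6.2082, (cx,cy)=(0.2550,-0.9669)
member 7 (3-5): L=3.1282, (cx,cy)=(0.9996,-0.0275)
member 8 (4-5): L=6.1151, (cx,cy)=(0.2525,0.9676)
solve A·x = −loads:
  F[0-1] = +1487.0426 N (tension)
  F[0-2] = +416.3579 N (tension)
  F[1-2] = -1485.4360 N (compression)
  F[1-3] = +716.5040 N (tension)
  F[2-3] = +1484.7341 N (tension)
  F[2-4] = -305.9396 N (compression)
  F[3-4] = -1535.4355 N (compression)
  F[3-5] = +1468.2673 N (tension)
  F[4-5] = -2762.3136 N (compression)
  Rx@0 = -770.2600 N
  Ry@0 = -1444.3161 N
  Ry@4 = +4157.4961 N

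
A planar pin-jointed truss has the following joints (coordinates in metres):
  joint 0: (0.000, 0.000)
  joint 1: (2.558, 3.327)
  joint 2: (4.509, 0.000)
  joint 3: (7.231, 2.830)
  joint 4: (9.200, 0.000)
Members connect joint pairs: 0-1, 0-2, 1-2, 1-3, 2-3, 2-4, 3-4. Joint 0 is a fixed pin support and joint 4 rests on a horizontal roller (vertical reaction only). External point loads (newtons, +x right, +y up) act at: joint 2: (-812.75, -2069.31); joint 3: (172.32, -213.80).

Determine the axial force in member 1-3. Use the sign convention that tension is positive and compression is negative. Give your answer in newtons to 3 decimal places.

-1523.164

N=5 nodes, M=7 members, R=3 reactions → 2N=10, M+R=10
member 0 (0-1): L=4.1967, (cx,cy)=(0.6095,0.7928)
member 1 (0-2): L=4.5090, (cx,cy)=(1.0000,0.0000)
member 2 (1-2): L=3.8569, (cx,cy)=(0.5059,-0.8626)
member 3 (1-3): L=4.6994, (cx,cy)=(0.9944,-0.1058)
member 4 (2-3): L=3.9266, (cx,cy)=(0.6932,0.7207)
member 5 (2-4): L=4.6910, (cx,cy)=(1.0000,0.0000)
member 6 (3-4): L=3.4476, (cx,cy)=(0.5711,-0.8209)
solve A·x = −loads:
  F[0-1] = -1321.7952 N (compression)
  F[0-2] = +165.2392 N (tension)
  F[1-2] = +1401.5008 N (tension)
  F[1-3] = -1523.1642 N (compression)
  F[2-3] = +1193.7244 N (tension)
  F[2-4] = +859.4275 N (tension)
  F[3-4] = -1504.8003 N (compression)
  Rx@0 = +640.4300 N
  Ry@0 = +1047.8739 N
  Ry@4 = +1235.2361 N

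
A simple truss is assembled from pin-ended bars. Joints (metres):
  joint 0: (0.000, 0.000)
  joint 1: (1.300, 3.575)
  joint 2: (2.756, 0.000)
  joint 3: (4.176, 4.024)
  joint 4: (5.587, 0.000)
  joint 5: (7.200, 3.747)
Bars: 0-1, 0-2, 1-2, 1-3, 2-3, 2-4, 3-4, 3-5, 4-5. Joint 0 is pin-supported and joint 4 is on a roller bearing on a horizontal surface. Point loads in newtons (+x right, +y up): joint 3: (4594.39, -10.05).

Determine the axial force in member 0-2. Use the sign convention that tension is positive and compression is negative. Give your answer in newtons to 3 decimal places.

N=6 nodes, M=9 members, R=3 reactions → 2N=12, M+R=12
member 0 (0-1): L=3.8040, (cx,cy)=(0.3417,0.9398)
member 1 (0-2): L=2.7560, (cx,cy)=(1.0000,0.0000)
member 2 (1-2): L=3.8601, (cx,cy)=(0.3772,-0.9261)
member 3 (1-3): L=2.9108, (cx,cy)=(0.9880,0.1543)
member 4 (2-3): L=4.2672, (cx,cy)=(0.3328,0.9430)
member 5 (2-4): L=2.8310, (cx,cy)=(1.0000,0.0000)
member 6 (3-4): L=4.2642, (cx,cy)=(0.3309,-0.9437)
member 7 (3-5): L=3.0367, (cx,cy)=(0.9958,-0.0912)
member 8 (4-5): L=4.0794, (cx,cy)=(0.3954,0.9185)
solve A·x = −loads:
  F[0-1] = +3518.3701 N (tension)
  F[0-2] = +3392.0114 N (tension)
  F[1-2] = -3166.2481 N (compression)
  F[1-3] = +2425.6868 N (tension)
  F[2-3] = +3109.5996 N (tension)
  F[2-4] = +1162.9498 N (tension)
  F[3-4] = -3514.5737 N (compression)
  F[3-5] = -0.0000 N (compression)
  F[4-5] = +0.0000 N (tension)
  Rx@0 = -4594.3900 N
  Ry@0 = -3306.5410 N
  Ry@4 = +3316.5910 N

3392.011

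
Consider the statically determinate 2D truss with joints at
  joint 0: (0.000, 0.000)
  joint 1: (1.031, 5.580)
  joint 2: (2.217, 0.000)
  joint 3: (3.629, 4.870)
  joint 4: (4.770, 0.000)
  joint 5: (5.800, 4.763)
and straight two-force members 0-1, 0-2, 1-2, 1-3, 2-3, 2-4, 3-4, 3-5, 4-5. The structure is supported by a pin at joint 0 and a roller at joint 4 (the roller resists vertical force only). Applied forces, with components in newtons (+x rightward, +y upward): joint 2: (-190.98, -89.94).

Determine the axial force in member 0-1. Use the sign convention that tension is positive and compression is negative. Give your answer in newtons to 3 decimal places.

N=6 nodes, M=9 members, R=3 reactions → 2N=12, M+R=12
member 0 (0-1): L=5.6744, (cx,cy)=(0.1817,0.9834)
member 1 (0-2): L=2.2170, (cx,cy)=(1.0000,0.0000)
member 2 (1-2): L=5.7046, (cx,cy)=(0.2079,-0.9781)
member 3 (1-3): L=2.6933, (cx,cy)=(0.9646,-0.2636)
member 4 (2-3): L=5.0706, (cx,cy)=(0.2785,0.9604)
member 5 (2-4): L=2.5530, (cx,cy)=(1.0000,0.0000)
member 6 (3-4): L=5.0019, (cx,cy)=(0.2281,-0.9736)
member 7 (3-5): L=2.1736, (cx,cy)=(0.9988,-0.0492)
member 8 (4-5): L=4.8731, (cx,cy)=(0.2114,0.9774)
solve A·x = −loads:
  F[0-1] = -48.9525 N (compression)
  F[0-2] = -182.0857 N (compression)
  F[1-2] = +54.8861 N (tension)
  F[1-3] = -21.0497 N (compression)
  F[2-3] = +37.7462 N (tension)
  F[2-4] = +9.7939 N (tension)
  F[3-4] = -42.9343 N (compression)
  F[3-5] = +0.0000 N (tension)
  F[4-5] = -0.0000 N (compression)
  Rx@0 = +190.9800 N
  Ry@0 = +48.1377 N
  Ry@4 = +41.8023 N

-48.952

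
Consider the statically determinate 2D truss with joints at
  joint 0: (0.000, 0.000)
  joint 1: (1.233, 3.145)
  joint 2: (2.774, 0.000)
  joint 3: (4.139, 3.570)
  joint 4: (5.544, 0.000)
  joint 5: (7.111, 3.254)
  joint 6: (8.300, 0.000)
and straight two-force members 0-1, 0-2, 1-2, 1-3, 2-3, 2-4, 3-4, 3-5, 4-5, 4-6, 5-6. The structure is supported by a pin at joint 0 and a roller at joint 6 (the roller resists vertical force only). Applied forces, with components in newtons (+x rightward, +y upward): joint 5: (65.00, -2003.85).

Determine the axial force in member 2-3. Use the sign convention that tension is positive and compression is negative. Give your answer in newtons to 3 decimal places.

N=7 nodes, M=11 members, R=3 reactions → 2N=14, M+R=14
member 0 (0-1): L=3.3781, (cx,cy)=(0.3650,0.9310)
member 1 (0-2): L=2.7740, (cx,cy)=(1.0000,0.0000)
member 2 (1-2): L=3.5022, (cx,cy)=(0.4400,-0.8980)
member 3 (1-3): L=2.9369, (cx,cy)=(0.9895,0.1447)
member 4 (2-3): L=3.8221, (cx,cy)=(0.3571,0.9341)
member 5 (2-4): L=2.7700, (cx,cy)=(1.0000,0.0000)
member 6 (3-4): L=3.8365, (cx,cy)=(0.3662,-0.9305)
member 7 (3-5): L=2.9888, (cx,cy)=(0.9944,-0.1057)
member 8 (4-5): L=3.6116, (cx,cy)=(0.4339,0.9010)
member 9 (4-6): L=2.7560, (cx,cy)=(1.0000,0.0000)
member 10 (5-6): L=3.4644, (cx,cy)=(0.3432,-0.9393)
solve A·x = −loads:
  F[0-1] = -280.9587 N (compression)
  F[0-2] = +167.5505 N (tension)
  F[1-2] = +256.2243 N (tension)
  F[1-3] = -217.5804 N (compression)
  F[2-3] = -246.3337 N (compression)
  F[2-4] = +368.2651 N (tension)
  F[3-4] = +329.5448 N (tension)
  F[3-5] = -426.3397 N (compression)
  F[4-5] = -340.3554 N (compression)
  F[4-6] = +636.6213 N (tension)
  F[5-6] = -1854.9423 N (compression)
  Rx@0 = -65.0000 N
  Ry@0 = +261.5744 N
  Ry@6 = +1742.2756 N

-246.334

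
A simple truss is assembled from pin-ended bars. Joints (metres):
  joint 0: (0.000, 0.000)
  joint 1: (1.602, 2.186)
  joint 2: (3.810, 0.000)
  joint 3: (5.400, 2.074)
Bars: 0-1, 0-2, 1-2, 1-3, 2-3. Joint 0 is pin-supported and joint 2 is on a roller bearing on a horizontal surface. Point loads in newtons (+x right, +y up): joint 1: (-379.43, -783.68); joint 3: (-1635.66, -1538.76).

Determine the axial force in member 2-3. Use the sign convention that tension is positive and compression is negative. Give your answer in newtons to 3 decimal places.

-1955.485

N=4 nodes, M=5 members, R=3 reactions → 2N=8, M+R=8
member 0 (0-1): L=2.7102, (cx,cy)=(0.5911,0.8066)
member 1 (0-2): L=3.8100, (cx,cy)=(1.0000,0.0000)
member 2 (1-2): L=3.1071, (cx,cy)=(0.7106,-0.7036)
member 3 (1-3): L=3.7997, (cx,cy)=(0.9996,-0.0295)
member 4 (2-3): L=2.6133, (cx,cy)=(0.6084,0.7936)
solve A·x = −loads:
  F[0-1] = -1140.7079 N (compression)
  F[0-2] = -1340.8088 N (compression)
  F[1-2] = +212.5713 N (tension)
  F[1-3] = -446.1064 N (compression)
  F[2-3] = -1955.4852 N (compression)
  Rx@0 = +2015.0900 N
  Ry@0 = +920.0866 N
  Ry@2 = +1402.3534 N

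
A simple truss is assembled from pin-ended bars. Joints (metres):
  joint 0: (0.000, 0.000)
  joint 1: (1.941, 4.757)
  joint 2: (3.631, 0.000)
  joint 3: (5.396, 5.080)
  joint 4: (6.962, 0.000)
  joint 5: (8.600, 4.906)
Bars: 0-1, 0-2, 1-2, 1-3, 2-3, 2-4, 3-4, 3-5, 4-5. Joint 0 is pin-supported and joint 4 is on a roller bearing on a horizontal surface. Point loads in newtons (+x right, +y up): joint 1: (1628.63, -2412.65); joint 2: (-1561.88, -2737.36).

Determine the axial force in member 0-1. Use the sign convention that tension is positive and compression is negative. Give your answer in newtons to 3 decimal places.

N=6 nodes, M=9 members, R=3 reactions → 2N=12, M+R=12
member 0 (0-1): L=5.1378, (cx,cy)=(0.3778,0.9259)
member 1 (0-2): L=3.6310, (cx,cy)=(1.0000,0.0000)
member 2 (1-2): L=5.0483, (cx,cy)=(0.3348,-0.9423)
member 3 (1-3): L=3.4701, (cx,cy)=(0.9957,0.0931)
member 4 (2-3): L=5.3779, (cx,cy)=(0.3282,0.9446)
member 5 (2-4): L=3.3310, (cx,cy)=(1.0000,0.0000)
member 6 (3-4): L=5.3159, (cx,cy)=(0.2946,-0.9556)
member 7 (3-5): L=3.2087, (cx,cy)=(0.9985,-0.0542)
member 8 (4-5): L=5.1722, (cx,cy)=(0.3167,0.9485)
solve A·x = −loads:
  F[0-1] = -2091.9271 N (compression)
  F[0-2] = +857.0621 N (tension)
  F[1-2] = -720.9299 N (compression)
  F[1-3] = -2187.0937 N (compression)
  F[2-3] = +3617.0421 N (tension)
  F[2-4] = +990.4994 N (tension)
  F[3-4] = -3362.3194 N (compression)
  F[3-5] = +0.0000 N (tension)
  F[4-5] = -0.0000 N (compression)
  Rx@0 = -66.7500 N
  Ry@0 = +1936.8958 N
  Ry@4 = +3213.1142 N

-2091.927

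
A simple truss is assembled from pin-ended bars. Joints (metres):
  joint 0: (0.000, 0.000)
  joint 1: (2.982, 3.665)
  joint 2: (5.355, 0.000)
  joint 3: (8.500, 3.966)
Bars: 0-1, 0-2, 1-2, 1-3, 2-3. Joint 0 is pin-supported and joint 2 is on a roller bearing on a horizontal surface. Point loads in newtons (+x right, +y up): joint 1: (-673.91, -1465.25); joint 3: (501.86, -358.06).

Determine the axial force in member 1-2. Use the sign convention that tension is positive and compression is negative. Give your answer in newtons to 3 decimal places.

N=4 nodes, M=5 members, R=3 reactions → 2N=8, M+R=8
member 0 (0-1): L=4.7249, (cx,cy)=(0.6311,0.7757)
member 1 (0-2): L=5.3550, (cx,cy)=(1.0000,0.0000)
member 2 (1-2): L=4.3662, (cx,cy)=(0.5435,-0.8394)
member 3 (1-3): L=5.5262, (cx,cy)=(0.9985,0.0545)
member 4 (2-3): L=5.0616, (cx,cy)=(0.6213,0.7835)
solve A·x = −loads:
  F[0-1] = -681.4160 N (compression)
  F[0-2] = +258.0095 N (tension)
  F[1-2] = -1062.5160 N (compression)
  F[1-3] = +822.5470 N (tension)
  F[2-3] = -514.1561 N (compression)
  Rx@0 = +172.0500 N
  Ry@0 = +528.5608 N
  Ry@2 = +1294.7492 N

-1062.516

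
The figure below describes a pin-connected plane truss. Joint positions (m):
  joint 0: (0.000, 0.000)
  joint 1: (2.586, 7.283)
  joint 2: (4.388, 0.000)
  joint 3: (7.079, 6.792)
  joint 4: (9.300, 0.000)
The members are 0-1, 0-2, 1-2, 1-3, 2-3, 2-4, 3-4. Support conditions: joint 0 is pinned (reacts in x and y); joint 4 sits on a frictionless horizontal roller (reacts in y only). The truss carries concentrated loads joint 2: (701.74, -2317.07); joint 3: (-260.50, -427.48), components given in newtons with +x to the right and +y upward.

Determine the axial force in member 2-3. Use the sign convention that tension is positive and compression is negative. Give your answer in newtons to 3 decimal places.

751.132

N=5 nodes, M=7 members, R=3 reactions → 2N=10, M+R=10
member 0 (0-1): L=7.7285, (cx,cy)=(0.3346,0.9424)
member 1 (0-2): L=4.3880, (cx,cy)=(1.0000,0.0000)
member 2 (1-2): L=7.5026, (cx,cy)=(0.2402,-0.9707)
member 3 (1-3): L=4.5197, (cx,cy)=(0.9941,-0.1086)
member 4 (2-3): L=7.3057, (cx,cy)=(0.3683,0.9297)
member 5 (2-4): L=4.9120, (cx,cy)=(1.0000,0.0000)
member 6 (3-4): L=7.1459, (cx,cy)=(0.3108,-0.9505)
solve A·x = −loads:
  F[0-1] = -1608.8898 N (compression)
  F[0-2] = +979.5847 N (tension)
  F[1-2] = +1667.5639 N (tension)
  F[1-3] = -944.4543 N (compression)
  F[2-3] = +751.1321 N (tension)
  F[2-4] = +401.6896 N (tension)
  F[3-4] = -1292.4088 N (compression)
  Rx@0 = -441.2400 N
  Ry@0 = +1516.1502 N
  Ry@4 = +1228.3998 N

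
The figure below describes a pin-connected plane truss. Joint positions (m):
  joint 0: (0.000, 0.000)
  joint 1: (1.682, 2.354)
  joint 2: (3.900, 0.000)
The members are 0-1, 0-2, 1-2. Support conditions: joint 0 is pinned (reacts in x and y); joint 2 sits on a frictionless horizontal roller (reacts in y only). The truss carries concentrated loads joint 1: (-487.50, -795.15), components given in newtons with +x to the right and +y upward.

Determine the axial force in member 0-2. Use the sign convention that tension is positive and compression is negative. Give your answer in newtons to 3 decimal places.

N=3 nodes, M=3 members, R=3 reactions → 2N=6, M+R=6
member 0 (0-1): L=2.8932, (cx,cy)=(0.5814,0.8136)
member 1 (0-2): L=3.9000, (cx,cy)=(1.0000,0.0000)
member 2 (1-2): L=3.2343, (cx,cy)=(0.6858,-0.7278)
solve A·x = −loads:
  F[0-1] = -917.4402 N (compression)
  F[0-2] = +45.8713 N (tension)
  F[1-2] = -66.8902 N (compression)
  Rx@0 = +487.5000 N
  Ry@0 = +746.4661 N
  Ry@2 = +48.6839 N

45.871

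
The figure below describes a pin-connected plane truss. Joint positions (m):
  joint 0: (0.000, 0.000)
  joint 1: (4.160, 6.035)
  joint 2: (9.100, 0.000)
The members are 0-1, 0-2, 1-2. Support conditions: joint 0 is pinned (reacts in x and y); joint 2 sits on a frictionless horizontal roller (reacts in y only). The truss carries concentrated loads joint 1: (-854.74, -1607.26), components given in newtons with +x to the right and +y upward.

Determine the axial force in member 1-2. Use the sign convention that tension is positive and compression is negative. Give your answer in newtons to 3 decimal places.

N=3 nodes, M=3 members, R=3 reactions → 2N=6, M+R=6
member 0 (0-1): L=7.3299, (cx,cy)=(0.5675,0.8233)
member 1 (0-2): L=9.1000, (cx,cy)=(1.0000,0.0000)
member 2 (1-2): L=7.7990, (cx,cy)=(0.6334,-0.7738)
solve A·x = −loads:
  F[0-1] = -1748.1923 N (compression)
  F[0-2] = +137.4320 N (tension)
  F[1-2] = -216.9708 N (compression)
  Rx@0 = +854.7400 N
  Ry@0 = +1439.3649 N
  Ry@2 = +167.8951 N

-216.971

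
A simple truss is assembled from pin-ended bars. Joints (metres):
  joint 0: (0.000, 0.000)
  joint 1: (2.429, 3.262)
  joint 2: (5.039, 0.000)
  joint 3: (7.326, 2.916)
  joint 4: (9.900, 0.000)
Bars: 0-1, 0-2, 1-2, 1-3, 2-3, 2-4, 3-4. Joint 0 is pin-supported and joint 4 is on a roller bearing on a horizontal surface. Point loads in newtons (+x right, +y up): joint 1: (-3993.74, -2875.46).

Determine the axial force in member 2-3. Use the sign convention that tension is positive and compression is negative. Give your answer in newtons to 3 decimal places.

N=5 nodes, M=7 members, R=3 reactions → 2N=10, M+R=10
member 0 (0-1): L=4.0670, (cx,cy)=(0.5972,0.8021)
member 1 (0-2): L=5.0390, (cx,cy)=(1.0000,0.0000)
member 2 (1-2): L=4.1776, (cx,cy)=(0.6248,-0.7808)
member 3 (1-3): L=4.9092, (cx,cy)=(0.9975,-0.0705)
member 4 (2-3): L=3.7059, (cx,cy)=(0.6171,0.7869)
member 5 (2-4): L=4.8610, (cx,cy)=(1.0000,0.0000)
member 6 (3-4): L=3.8895, (cx,cy)=(0.6618,-0.7497)
solve A·x = −loads:
  F[0-1] = -4346.1462 N (compression)
  F[0-2] = -1398.0364 N (compression)
  F[1-2] = +694.5133 N (tension)
  F[1-3] = +966.5404 N (tension)
  F[2-3] = -689.1830 N (compression)
  F[2-4] = -538.8212 N (compression)
  F[3-4] = +814.2065 N (tension)
  Rx@0 = +3993.7400 N
  Ry@0 = +3485.8729 N
  Ry@4 = -610.4129 N

-689.183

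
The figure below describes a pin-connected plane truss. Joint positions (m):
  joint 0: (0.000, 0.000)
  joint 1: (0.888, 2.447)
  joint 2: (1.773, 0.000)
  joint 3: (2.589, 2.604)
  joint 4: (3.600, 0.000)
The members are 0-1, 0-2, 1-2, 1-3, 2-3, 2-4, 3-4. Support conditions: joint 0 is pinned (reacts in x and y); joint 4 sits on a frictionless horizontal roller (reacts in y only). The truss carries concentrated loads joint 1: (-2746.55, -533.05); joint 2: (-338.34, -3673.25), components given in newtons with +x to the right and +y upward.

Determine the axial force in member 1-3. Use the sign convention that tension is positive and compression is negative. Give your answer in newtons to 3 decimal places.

N=5 nodes, M=7 members, R=3 reactions → 2N=10, M+R=10
member 0 (0-1): L=2.6031, (cx,cy)=(0.3411,0.9400)
member 1 (0-2): L=1.7730, (cx,cy)=(1.0000,0.0000)
member 2 (1-2): L=2.6021, (cx,cy)=(0.3401,-0.9404)
member 3 (1-3): L=1.7082, (cx,cy)=(0.9958,0.0919)
member 4 (2-3): L=2.7289, (cx,cy)=(0.2990,0.9542)
member 5 (2-4): L=1.8270, (cx,cy)=(1.0000,0.0000)
member 6 (3-4): L=2.7934, (cx,cy)=(0.3619,-0.9322)
solve A·x = −loads:
  F[0-1] = -4396.3326 N (compression)
  F[0-2] = -1585.1862 N (compression)
  F[1-2] = +3822.5413 N (tension)
  F[1-3] = -53.4537 N (compression)
  F[2-3] = +82.3510 N (tension)
  F[2-4] = +28.6024 N (tension)
  F[3-4] = -79.0278 N (compression)
  Rx@0 = +3084.8900 N
  Ry@0 = +4132.6298 N
  Ry@4 = +73.6702 N

-53.454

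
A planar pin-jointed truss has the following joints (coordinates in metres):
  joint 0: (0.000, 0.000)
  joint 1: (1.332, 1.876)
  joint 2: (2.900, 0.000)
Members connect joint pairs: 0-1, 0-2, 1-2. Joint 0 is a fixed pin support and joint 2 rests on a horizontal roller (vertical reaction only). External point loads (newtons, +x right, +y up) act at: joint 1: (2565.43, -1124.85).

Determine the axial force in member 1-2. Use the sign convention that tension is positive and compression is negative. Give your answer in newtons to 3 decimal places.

N=3 nodes, M=3 members, R=3 reactions → 2N=6, M+R=6
member 0 (0-1): L=2.3008, (cx,cy)=(0.5789,0.8154)
member 1 (0-2): L=2.9000, (cx,cy)=(1.0000,0.0000)
member 2 (1-2): L=2.4450, (cx,cy)=(0.6413,-0.7673)
solve A·x = −loads:
  F[0-1] = +1289.4353 N (tension)
  F[0-2] = +1818.9327 N (tension)
  F[1-2] = -2836.2763 N (compression)
  Rx@0 = -2565.4300 N
  Ry@0 = -1051.3731 N
  Ry@2 = +2176.2231 N

-2836.276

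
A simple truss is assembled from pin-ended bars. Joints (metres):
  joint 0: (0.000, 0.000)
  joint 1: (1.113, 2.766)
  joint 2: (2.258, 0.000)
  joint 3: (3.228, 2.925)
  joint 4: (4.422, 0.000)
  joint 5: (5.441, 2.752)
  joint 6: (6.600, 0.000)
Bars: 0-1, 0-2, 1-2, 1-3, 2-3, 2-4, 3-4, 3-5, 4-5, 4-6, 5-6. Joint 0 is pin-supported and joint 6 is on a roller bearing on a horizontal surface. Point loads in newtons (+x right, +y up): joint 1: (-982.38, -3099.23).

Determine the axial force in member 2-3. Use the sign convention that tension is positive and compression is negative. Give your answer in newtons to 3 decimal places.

130.254

N=7 nodes, M=11 members, R=3 reactions → 2N=14, M+R=14
member 0 (0-1): L=2.9815, (cx,cy)=(0.3733,0.9277)
member 1 (0-2): L=2.2580, (cx,cy)=(1.0000,0.0000)
member 2 (1-2): L=2.9936, (cx,cy)=(0.3825,-0.9240)
member 3 (1-3): L=2.1210, (cx,cy)=(0.9972,0.0750)
member 4 (2-3): L=3.0816, (cx,cy)=(0.3148,0.9492)
member 5 (2-4): L=2.1640, (cx,cy)=(1.0000,0.0000)
member 6 (3-4): L=3.1593, (cx,cy)=(0.3779,-0.9258)
member 7 (3-5): L=2.2198, (cx,cy)=(0.9970,-0.0779)
member 8 (4-5): L=2.9346, (cx,cy)=(0.3472,0.9378)
member 9 (4-6): L=2.1780, (cx,cy)=(1.0000,0.0000)
member 10 (5-6): L=2.9861, (cx,cy)=(0.3881,-0.9216)
solve A·x = −loads:
  F[0-1] = -3221.1457 N (compression)
  F[0-2] = +220.0679 N (tension)
  F[1-2] = -133.8072 N (compression)
  F[1-3] = -169.3659 N (compression)
  F[2-3] = +130.2539 N (tension)
  F[2-4] = +127.8897 N (tension)
  F[3-4] = -112.6183 N (compression)
  F[3-5] = -85.5882 N (compression)
  F[4-5] = +111.1840 N (tension)
  F[4-6] = +46.7207 N (tension)
  F[5-6] = -120.3731 N (compression)
  Rx@0 = +982.3800 N
  Ry@0 = +2988.2937 N
  Ry@6 = +110.9363 N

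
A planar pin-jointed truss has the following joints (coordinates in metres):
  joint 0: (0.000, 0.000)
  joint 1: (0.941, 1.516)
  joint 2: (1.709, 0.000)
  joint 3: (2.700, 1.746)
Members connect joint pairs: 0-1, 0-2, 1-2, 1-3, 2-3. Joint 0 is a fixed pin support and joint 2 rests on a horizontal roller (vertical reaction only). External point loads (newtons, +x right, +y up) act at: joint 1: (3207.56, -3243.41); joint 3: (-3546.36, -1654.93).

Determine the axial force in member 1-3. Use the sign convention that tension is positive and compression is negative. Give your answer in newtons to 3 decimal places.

N=4 nodes, M=5 members, R=3 reactions → 2N=8, M+R=8
member 0 (0-1): L=1.7843, (cx,cy)=(0.5274,0.8496)
member 1 (0-2): L=1.7090, (cx,cy)=(1.0000,0.0000)
member 2 (1-2): L=1.6994, (cx,cy)=(0.4519,-0.8921)
member 3 (1-3): L=1.7740, (cx,cy)=(0.9916,0.1297)
member 4 (2-3): L=2.0076, (cx,cy)=(0.4936,0.8697)
solve A·x = −loads:
  F[0-1] = -1501.4852 N (compression)
  F[0-2] = +453.0485 N (tension)
  F[1-2] = -2618.5602 N (compression)
  F[1-3] = -2840.0134 N (compression)
  F[2-3] = -1479.5270 N (compression)
  Rx@0 = +338.8000 N
  Ry@0 = +1275.7091 N
  Ry@2 = +3622.6309 N

-2840.013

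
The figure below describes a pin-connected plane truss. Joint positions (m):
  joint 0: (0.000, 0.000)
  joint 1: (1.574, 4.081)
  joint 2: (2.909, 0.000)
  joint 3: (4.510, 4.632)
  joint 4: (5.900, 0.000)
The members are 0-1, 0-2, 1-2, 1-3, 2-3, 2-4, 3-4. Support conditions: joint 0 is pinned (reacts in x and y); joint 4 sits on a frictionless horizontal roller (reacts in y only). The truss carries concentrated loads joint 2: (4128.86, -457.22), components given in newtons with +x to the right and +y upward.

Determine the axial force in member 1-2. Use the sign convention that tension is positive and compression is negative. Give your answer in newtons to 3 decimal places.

N=5 nodes, M=7 members, R=3 reactions → 2N=10, M+R=10
member 0 (0-1): L=4.3740, (cx,cy)=(0.3599,0.9330)
member 1 (0-2): L=2.9090, (cx,cy)=(1.0000,0.0000)
member 2 (1-2): L=4.2938, (cx,cy)=(0.3109,-0.9504)
member 3 (1-3): L=2.9873, (cx,cy)=(0.9828,0.1845)
member 4 (2-3): L=4.9009, (cx,cy)=(0.3267,0.9451)
member 5 (2-4): L=2.9910, (cx,cy)=(1.0000,0.0000)
member 6 (3-4): L=4.8361, (cx,cy)=(0.2874,-0.9578)
solve A·x = −loads:
  F[0-1] = -248.4298 N (compression)
  F[0-2] = +4218.2580 N (tension)
  F[1-2] = +213.1370 N (tension)
  F[1-3] = -158.3826 N (compression)
  F[2-3] = +269.4282 N (tension)
  F[2-4] = +67.6493 N (tension)
  F[3-4] = -235.3643 N (compression)
  Rx@0 = -4128.8600 N
  Ry@0 = +231.7873 N
  Ry@4 = +225.4327 N

213.137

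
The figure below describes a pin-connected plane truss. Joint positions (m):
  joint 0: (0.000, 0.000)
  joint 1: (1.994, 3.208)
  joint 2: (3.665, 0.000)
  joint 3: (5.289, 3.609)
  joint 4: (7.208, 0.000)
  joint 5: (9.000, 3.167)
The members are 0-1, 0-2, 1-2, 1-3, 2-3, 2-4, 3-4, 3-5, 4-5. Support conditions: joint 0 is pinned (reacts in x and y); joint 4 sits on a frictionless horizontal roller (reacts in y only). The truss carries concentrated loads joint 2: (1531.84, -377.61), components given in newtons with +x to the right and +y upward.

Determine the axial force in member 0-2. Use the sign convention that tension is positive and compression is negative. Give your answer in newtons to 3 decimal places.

N=6 nodes, M=9 members, R=3 reactions → 2N=12, M+R=12
member 0 (0-1): L=3.7772, (cx,cy)=(0.5279,0.8493)
member 1 (0-2): L=3.6650, (cx,cy)=(1.0000,0.0000)
member 2 (1-2): L=3.6171, (cx,cy)=(0.4620,-0.8869)
member 3 (1-3): L=3.3193, (cx,cy)=(0.9927,0.1208)
member 4 (2-3): L=3.9576, (cx,cy)=(0.4104,0.9119)
member 5 (2-4): L=3.5430, (cx,cy)=(1.0000,0.0000)
member 6 (3-4): L=4.0875, (cx,cy)=(0.4695,-0.8829)
member 7 (3-5): L=3.7372, (cx,cy)=(0.9930,-0.1183)
member 8 (4-5): L=3.6388, (cx,cy)=(0.4925,0.8703)
solve A·x = −loads:
  F[0-1] = -218.5427 N (compression)
  F[0-2] = +1647.2094 N (tension)
  F[1-2] = +181.9170 N (tension)
  F[1-3] = -200.8810 N (compression)
  F[2-3] = +237.1559 N (tension)
  F[2-4] = +102.0918 N (tension)
  F[3-4] = -217.4557 N (compression)
  F[3-5] = -0.0000 N (tension)
  F[4-5] = +0.0000 N (tension)
  Rx@0 = -1531.8400 N
  Ry@0 = +185.6094 N
  Ry@4 = +192.0006 N

1647.209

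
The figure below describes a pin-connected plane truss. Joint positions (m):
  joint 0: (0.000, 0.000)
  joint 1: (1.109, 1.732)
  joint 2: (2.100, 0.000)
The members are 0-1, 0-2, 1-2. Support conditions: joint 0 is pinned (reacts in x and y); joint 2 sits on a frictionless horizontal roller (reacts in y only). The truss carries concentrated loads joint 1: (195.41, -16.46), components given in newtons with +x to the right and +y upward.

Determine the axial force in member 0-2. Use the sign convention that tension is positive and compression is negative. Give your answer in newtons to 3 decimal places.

97.188

N=3 nodes, M=3 members, R=3 reactions → 2N=6, M+R=6
member 0 (0-1): L=2.0566, (cx,cy)=(0.5392,0.8422)
member 1 (0-2): L=2.1000, (cx,cy)=(1.0000,0.0000)
member 2 (1-2): L=1.9955, (cx,cy)=(0.4966,-0.8680)
solve A·x = −loads:
  F[0-1] = +182.1504 N (tension)
  F[0-2] = +97.1885 N (tension)
  F[1-2] = -195.6981 N (compression)
  Rx@0 = -195.4100 N
  Ry@0 = -153.3992 N
  Ry@2 = +169.8592 N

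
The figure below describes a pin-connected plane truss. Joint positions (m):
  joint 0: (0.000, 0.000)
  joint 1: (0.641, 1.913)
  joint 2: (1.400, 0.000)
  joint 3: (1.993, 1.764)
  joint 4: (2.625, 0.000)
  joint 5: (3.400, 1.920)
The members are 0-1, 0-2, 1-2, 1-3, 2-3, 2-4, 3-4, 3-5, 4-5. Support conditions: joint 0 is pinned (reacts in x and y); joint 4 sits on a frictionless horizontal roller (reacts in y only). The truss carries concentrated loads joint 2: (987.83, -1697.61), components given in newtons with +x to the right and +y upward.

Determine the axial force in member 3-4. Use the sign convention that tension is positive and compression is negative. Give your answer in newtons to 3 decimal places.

-961.747

N=6 nodes, M=9 members, R=3 reactions → 2N=12, M+R=12
member 0 (0-1): L=2.0175, (cx,cy)=(0.3177,0.9482)
member 1 (0-2): L=1.4000, (cx,cy)=(1.0000,0.0000)
member 2 (1-2): L=2.0581, (cx,cy)=(0.3688,-0.9295)
member 3 (1-3): L=1.3602, (cx,cy)=(0.9940,-0.1095)
member 4 (2-3): L=1.8610, (cx,cy)=(0.3186,0.9479)
member 5 (2-4): L=1.2250, (cx,cy)=(1.0000,0.0000)
member 6 (3-4): L=1.8738, (cx,cy)=(0.3373,-0.9414)
member 7 (3-5): L=1.4156, (cx,cy)=(0.9939,0.1102)
member 8 (4-5): L=2.0705, (cx,cy)=(0.3743,0.9273)
solve A·x = −loads:
  F[0-1] = -835.5086 N (compression)
  F[0-2] = +1253.2831 N (tension)
  F[1-2] = +924.1783 N (tension)
  F[1-3] = -609.9536 N (compression)
  F[2-3] = +884.6905 N (tension)
  F[2-4] = +324.3808 N (tension)
  F[3-4] = -961.7472 N (compression)
  F[3-5] = -0.0000 N (tension)
  F[4-5] = -0.0000 N (tension)
  Rx@0 = -987.8300 N
  Ry@0 = +792.2180 N
  Ry@4 = +905.3920 N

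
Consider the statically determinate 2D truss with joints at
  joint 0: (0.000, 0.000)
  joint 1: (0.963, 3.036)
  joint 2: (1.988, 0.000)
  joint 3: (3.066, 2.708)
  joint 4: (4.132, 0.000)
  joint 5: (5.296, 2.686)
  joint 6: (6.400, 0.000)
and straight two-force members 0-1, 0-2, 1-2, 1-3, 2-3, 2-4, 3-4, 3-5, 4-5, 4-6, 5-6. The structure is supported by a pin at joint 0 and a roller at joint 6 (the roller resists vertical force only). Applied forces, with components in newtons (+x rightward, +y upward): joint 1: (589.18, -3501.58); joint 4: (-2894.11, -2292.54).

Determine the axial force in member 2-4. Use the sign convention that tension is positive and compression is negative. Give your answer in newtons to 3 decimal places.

-981.512

N=7 nodes, M=11 members, R=3 reactions → 2N=14, M+R=14
member 0 (0-1): L=3.1851, (cx,cy)=(0.3023,0.9532)
member 1 (0-2): L=1.9880, (cx,cy)=(1.0000,0.0000)
member 2 (1-2): L=3.2044, (cx,cy)=(0.3199,-0.9475)
member 3 (1-3): L=2.1284, (cx,cy)=(0.9881,-0.1541)
member 4 (2-3): L=2.9147, (cx,cy)=(0.3699,0.9291)
member 5 (2-4): L=2.1440, (cx,cy)=(1.0000,0.0000)
member 6 (3-4): L=2.9103, (cx,cy)=(0.3663,-0.9305)
member 7 (3-5): L=2.2301, (cx,cy)=(1.0000,-0.0099)
member 8 (4-5): L=2.9274, (cx,cy)=(0.3976,0.9175)
member 9 (4-6): L=2.2680, (cx,cy)=(1.0000,0.0000)
member 10 (5-6): L=2.9040, (cx,cy)=(0.3802,-0.9249)
solve A·x = −loads:
  F[0-1] = -3679.8545 N (compression)
  F[0-2] = -1192.3325 N (compression)
  F[1-2] = +302.4509 N (tension)
  F[1-3] = -1820.2684 N (compression)
  F[2-3] = -308.4305 N (compression)
  F[2-4] = -981.5118 N (compression)
  F[3-4] = +26.8824 N (tension)
  F[3-5] = -1922.5385 N (compression)
  F[4-5] = +2471.2905 N (tension)
  F[4-6] = +939.7941 N (tension)
  F[5-6] = -2472.0958 N (compression)
  Rx@0 = +2304.9300 N
  Ry@0 = +3507.6282 N
  Ry@6 = +2286.4918 N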